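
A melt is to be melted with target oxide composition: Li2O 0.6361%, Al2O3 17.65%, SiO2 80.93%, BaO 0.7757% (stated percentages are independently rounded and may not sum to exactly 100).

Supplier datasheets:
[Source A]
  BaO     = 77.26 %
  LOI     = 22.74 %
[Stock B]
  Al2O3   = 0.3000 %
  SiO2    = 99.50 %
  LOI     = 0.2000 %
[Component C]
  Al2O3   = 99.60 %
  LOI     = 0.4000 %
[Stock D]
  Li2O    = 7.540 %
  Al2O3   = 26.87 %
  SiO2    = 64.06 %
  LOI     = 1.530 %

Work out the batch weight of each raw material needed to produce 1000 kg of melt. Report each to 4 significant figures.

Rounding to four significant digits applies to each intermediate as shown; all internal work maintains full precision at every stage. Each reported figure sees exactly one rounding — the derived quantities (ignition loss, the four compositions, the yield, totals, net glass mass) are re-derived at full float precision from the weighed amounts per 1000 kg of glass, as they appear in problem or answer.
Per-oxide target masses for 1000 kg melt:
  Li2O: 0.6361% × 1000 = 6.361 kg
  Al2O3: 17.65% × 1000 = 176.5 kg
  SiO2: 80.93% × 1000 = 809.3 kg
  BaO: 0.7757% × 1000 = 7.757 kg
Sums-versus-targets review using the reported weights, for the quoted basis mass (delivered sums recover each target modulo rounding of the values):
  Li2O: 84.36·0.07540 = 6.361 kg (target 6.361 kg)
  Al2O3: 759.1·0.003000 + 152.2·0.9960 + 84.36·0.2687 = 176.5 kg (target 176.5 kg)
  SiO2: 759.1·0.9950 + 84.36·0.6406 = 809.3 kg (target 809.3 kg)
  BaO: 10.04·0.7726 = 7.757 kg (target 7.757 kg)
Glass-mass bookkeeping: Σ batch − LOI loss = 1000 kg (summing oxide targets gives 999.9 kg; the stated basis being 1000 kg — a pure rounding effect).
Total batch = Σ batch = 1006 kg; ignition loss, Σ(batch × LOI) = 5.701 kg; the yield ratio, glass ÷ batch: 99.43%.

Batch per 1000 kg melt:
  Source A: 10.04 kg
  Stock B: 759.1 kg
  Component C: 152.2 kg
  Stock D: 84.36 kg
Total batch = 1006 kg; LOI loss = 5.701 kg; yield = 99.43%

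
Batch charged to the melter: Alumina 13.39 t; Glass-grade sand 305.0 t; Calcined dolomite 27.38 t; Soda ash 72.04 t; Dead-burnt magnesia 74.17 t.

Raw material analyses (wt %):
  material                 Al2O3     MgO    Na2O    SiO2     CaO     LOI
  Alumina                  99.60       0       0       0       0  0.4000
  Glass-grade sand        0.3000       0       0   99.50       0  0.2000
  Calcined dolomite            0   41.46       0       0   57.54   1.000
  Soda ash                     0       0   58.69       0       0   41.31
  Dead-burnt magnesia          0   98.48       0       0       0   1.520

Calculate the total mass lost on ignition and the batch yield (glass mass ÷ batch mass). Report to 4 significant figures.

LOI loss = 31.82 t; glass = 460.2 t; yield = 93.53%

In-progress results are shown (rounded to 4 significant figures) alongside each step. Each numeric step carries exact precision in every operation. Each reported value is rounded once only — all derived quantities are rebuilt in full float precision (ignition loss, the totals, net glass mass, yield, five oxide percentages) from the batch weights for 460.2 t of glass precisely as stated by the problem or the answer.
Loss on ignition, line by line:
  Alumina: 13.39 × 0.004000 = 0.05356 t
  Glass-grade sand: 305.0 × 0.002000 = 0.6100 t
  Calcined dolomite: 27.38 × 0.01000 = 0.2738 t
  Soda ash: 72.04 × 0.4131 = 29.76 t
  Dead-burnt magnesia: 74.17 × 0.01520 = 1.127 t
Total LOI = 31.82 t
Glass = batch − LOI = 492.0 − 31.82 = 460.2 t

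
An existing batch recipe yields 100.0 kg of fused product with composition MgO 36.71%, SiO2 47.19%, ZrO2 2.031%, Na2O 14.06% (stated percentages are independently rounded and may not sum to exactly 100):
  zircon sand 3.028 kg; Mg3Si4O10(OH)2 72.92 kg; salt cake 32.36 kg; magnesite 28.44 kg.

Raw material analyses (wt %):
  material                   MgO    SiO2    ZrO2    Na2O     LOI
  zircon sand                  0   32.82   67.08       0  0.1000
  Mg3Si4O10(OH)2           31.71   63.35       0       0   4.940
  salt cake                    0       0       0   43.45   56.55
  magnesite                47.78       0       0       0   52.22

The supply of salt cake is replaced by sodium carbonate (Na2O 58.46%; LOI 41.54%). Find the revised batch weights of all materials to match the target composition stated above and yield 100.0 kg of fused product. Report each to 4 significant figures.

Exact precision is carried from first step to last. The intermediate values appear with 4-significant-figure rounding as written; a single rounding completes each reported number. Derived quantities are computed using the weight values per 100.0 kg of glass in exact precision (net glass mass, yield, totals, ignition loss, the four compositions), as given in either problem or answer.
Target masses of each oxide per 100.0 kg fused product:
  MgO: 36.71% × 100.0 = 36.71 kg
  SiO2: 47.19% × 100.0 = 47.19 kg
  ZrO2: 2.031% × 100.0 = 2.031 kg
  Na2O: 14.06% × 100.0 = 14.06 kg
Per-oxide balance check with the batch weights as given, for the quoted basis mass (summed amounts equal target values given rounding of the digits):
  MgO: 72.92·0.3171 + 28.44·0.4778 = 36.71 kg (target 36.71 kg)
  SiO2: 3.028·0.3282 + 72.92·0.6335 = 47.19 kg (target 47.19 kg)
  ZrO2: 3.028·0.6708 = 2.031 kg (target 2.031 kg)
  Na2O: 24.05·0.5846 = 14.06 kg (target 14.06 kg)
Consistency of the glass mass: net batch after ignition = 99.99 kg (summing oxide targets gives 99.99 kg; the stated basis being 100.0 kg — deltas are rounding alone).
Batch grand total — Σ batch = 128.4 kg; the LOI term Σ batch·LOI equals 28.45 kg; yield: glass divided by total = 77.85%.

Revised batch per 100.0 kg fused product:
  zircon sand: 3.028 kg
  Mg3Si4O10(OH)2: 72.92 kg
  sodium carbonate: 24.05 kg
  magnesite: 28.44 kg
Total batch = 128.4 kg; LOI loss = 28.45 kg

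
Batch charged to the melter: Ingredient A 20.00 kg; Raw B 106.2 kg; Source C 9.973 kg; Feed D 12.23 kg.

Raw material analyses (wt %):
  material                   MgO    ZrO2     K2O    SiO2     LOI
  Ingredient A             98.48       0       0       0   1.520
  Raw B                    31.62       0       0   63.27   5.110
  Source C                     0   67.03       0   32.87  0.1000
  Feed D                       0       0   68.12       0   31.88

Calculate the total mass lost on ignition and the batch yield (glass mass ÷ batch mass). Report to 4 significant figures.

LOI loss = 9.640 kg; glass = 138.8 kg; yield = 93.50%

Mid-chain values are displayed (rounded to 4 significant figures) between the steps; the working math maintains exact precision at all times; each reported value is rounded exactly once. Derived quantities (LOI, four oxide percentages, the yield, glass mass, the totals) are recomputed using the weight values per 138.8 kg of glass in full float precision as quoted within the problem or answer text.
Ignition loss by material:
  Ingredient A: 20.00 × 0.01520 = 0.3040 kg
  Raw B: 106.2 × 0.05110 = 5.427 kg
  Source C: 9.973 × 0.001000 = 0.009973 kg
  Feed D: 12.23 × 0.3188 = 3.899 kg
Total LOI = 9.640 kg
Glass = batch − LOI = 148.4 − 9.640 = 138.8 kg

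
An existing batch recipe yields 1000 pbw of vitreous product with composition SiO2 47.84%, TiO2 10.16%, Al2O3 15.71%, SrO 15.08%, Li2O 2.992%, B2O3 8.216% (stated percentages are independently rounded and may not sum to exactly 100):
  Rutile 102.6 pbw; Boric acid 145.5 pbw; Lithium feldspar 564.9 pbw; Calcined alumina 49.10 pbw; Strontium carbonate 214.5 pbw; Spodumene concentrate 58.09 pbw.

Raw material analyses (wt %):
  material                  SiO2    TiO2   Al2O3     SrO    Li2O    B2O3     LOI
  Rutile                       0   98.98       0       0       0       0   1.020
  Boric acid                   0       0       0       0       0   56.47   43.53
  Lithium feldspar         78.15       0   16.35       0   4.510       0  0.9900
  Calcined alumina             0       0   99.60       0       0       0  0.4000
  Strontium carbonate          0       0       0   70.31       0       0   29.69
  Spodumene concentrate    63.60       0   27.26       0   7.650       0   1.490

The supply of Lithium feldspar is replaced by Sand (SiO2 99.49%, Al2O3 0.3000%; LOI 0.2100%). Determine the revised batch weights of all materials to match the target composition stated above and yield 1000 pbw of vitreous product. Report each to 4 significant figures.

Revised batch per 1000 pbw vitreous product:
  Rutile: 102.6 pbw
  Boric acid: 145.5 pbw
  Sand: 230.8 pbw
  Calcined alumina: 49.99 pbw
  Strontium carbonate: 214.5 pbw
  Spodumene concentrate: 391.1 pbw
Total batch = 1134 pbw; LOI loss = 134.6 pbw

Values along the way are displayed rounded to four significant digits in the working. The working math maintains exact precision from start to finish — every reported figure sees exactly one rounding. All derived quantities, including LOI, totals, the yield, net glass mass, six oxide percentages, are re-derived starting from the weights per 1000 pbw of glass in full float precision, exactly as printed in question or answer.
Target oxide masses per 1000 pbw vitreous product:
  SiO2: 47.84% × 1000 = 478.4 pbw
  TiO2: 10.16% × 1000 = 101.6 pbw
  Al2O3: 15.71% × 1000 = 157.1 pbw
  SrO: 15.08% × 1000 = 150.8 pbw
  Li2O: 2.992% × 1000 = 29.92 pbw
  B2O3: 8.216% × 1000 = 82.16 pbw
Sums-versus-targets review with the batch weights as given, against the basis in use (sums match the target masses exact up to rounding of places):
  SiO2: 230.8·0.9949 + 391.1·0.6360 = 478.4 pbw (target 478.4 pbw)
  TiO2: 102.6·0.9898 = 101.6 pbw (target 101.6 pbw)
  Al2O3: 230.8·0.003000 + 49.99·0.9960 + 391.1·0.2726 = 157.1 pbw (target 157.1 pbw)
  SrO: 214.5·0.7031 = 150.8 pbw (target 150.8 pbw)
  Li2O: 391.1·0.07650 = 29.92 pbw (target 29.92 pbw)
  B2O3: 145.5·0.5647 = 82.16 pbw (target 82.16 pbw)
Auditing the glass mass value: total charge less LOI = 999.9 pbw (per-oxide target masses sum to 1000 pbw; the stated basis being 1000 pbw — deltas are rounding alone).
Batch grand total — Σ batch = 1134 pbw; LOI removed, Σ of batch·LOI: 134.6 pbw; the yield ratio, glass ÷ batch: 88.14%.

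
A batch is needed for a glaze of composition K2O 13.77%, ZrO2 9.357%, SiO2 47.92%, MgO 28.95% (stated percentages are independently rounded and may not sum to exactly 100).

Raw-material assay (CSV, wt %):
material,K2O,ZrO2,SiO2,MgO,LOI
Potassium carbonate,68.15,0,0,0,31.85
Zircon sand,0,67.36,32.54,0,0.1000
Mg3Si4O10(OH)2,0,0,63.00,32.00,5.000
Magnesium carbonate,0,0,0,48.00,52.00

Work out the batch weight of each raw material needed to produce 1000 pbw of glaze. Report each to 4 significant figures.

The working math maintains full precision through every step; values along the way are displayed (rounded to four significant digits) between the steps — every reported figure carries a single rounding. The derived quantities are re-derived in full precision (glass mass, four oxide percentages, totals, ignition loss, yield) starting from the weights for 1000 pbw of glass, precisely as stated by the problem or the answer.
Target masses of each oxide per 1000 pbw glaze:
  K2O: 13.77% × 1000 = 137.7 pbw
  ZrO2: 9.357% × 1000 = 93.57 pbw
  SiO2: 47.92% × 1000 = 479.2 pbw
  MgO: 28.95% × 1000 = 289.5 pbw
A balance pass over the oxides, given the weights on record, under the basis named above (sums match the target masses within answer rounding):
  K2O: 202.1·0.6815 = 137.7 pbw (target 137.7 pbw)
  ZrO2: 138.9·0.6736 = 93.56 pbw (target 93.57 pbw)
  SiO2: 138.9·0.3254 + 688.9·0.6300 = 479.2 pbw (target 479.2 pbw)
  MgO: 688.9·0.3200 + 143.9·0.4800 = 289.5 pbw (target 289.5 pbw)
Glass mass check: whole batch net of LOI = 1000 pbw (summing oxide targets gives 1000 pbw; basis as stated: 1000 pbw — deltas are rounding alone).
Summing the batch: Σ batch = 1174 pbw; the LOI term Σ batch·LOI equals 173.8 pbw; yield = glass ÷ total batch = 85.20%.

Batch per 1000 pbw glaze:
  Potassium carbonate: 202.1 pbw
  Zircon sand: 138.9 pbw
  Mg3Si4O10(OH)2: 688.9 pbw
  Magnesium carbonate: 143.9 pbw
Total batch = 1174 pbw; LOI loss = 173.8 pbw; yield = 85.20%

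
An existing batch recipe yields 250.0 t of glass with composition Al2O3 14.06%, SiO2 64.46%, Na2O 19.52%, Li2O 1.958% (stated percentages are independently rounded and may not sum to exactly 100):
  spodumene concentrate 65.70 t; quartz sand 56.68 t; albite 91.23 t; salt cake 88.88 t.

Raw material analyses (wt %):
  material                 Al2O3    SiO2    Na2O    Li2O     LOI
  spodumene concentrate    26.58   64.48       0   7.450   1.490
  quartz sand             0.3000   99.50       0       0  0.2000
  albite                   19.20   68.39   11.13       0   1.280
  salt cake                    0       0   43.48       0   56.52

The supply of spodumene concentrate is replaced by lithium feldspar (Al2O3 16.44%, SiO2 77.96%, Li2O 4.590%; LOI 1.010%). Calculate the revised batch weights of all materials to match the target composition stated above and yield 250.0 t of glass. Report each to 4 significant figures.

Revised batch per 250.0 t glass:
  lithium feldspar: 106.6 t
  quartz sand: 15.50 t
  albite: 91.52 t
  salt cake: 88.81 t
Total batch = 302.4 t; LOI loss = 52.47 t

The intermediate values are displayed, with 4-significant-figure rounding, in the working. The working math keeps exact precision end to end. Every reported value takes a single rounding. The derived quantities, which include four oxide percentages, ignition loss, totals, glass mass, yield, are computed at full precision, as they appear in the problem or answer text, using the weight values for 250.0 t of glass.
Oxide-by-oxide targets in 250.0 t glass:
  Al2O3: 14.06% × 250.0 = 35.15 t
  SiO2: 64.46% × 250.0 = 161.1 t
  Na2O: 19.52% × 250.0 = 48.80 t
  Li2O: 1.958% × 250.0 = 4.895 t
Checking each oxide sum from the weights as reported, under the basis named above (delivered sums recover each target exact up to rounding of places):
  Al2O3: 106.6·0.1644 + 15.50·0.003000 + 91.52·0.1920 = 35.14 t (target 35.15 t)
  SiO2: 106.6·0.7796 + 15.50·0.9950 + 91.52·0.6839 = 161.1 t (target 161.1 t)
  Na2O: 91.52·0.1113 + 88.81·0.4348 = 48.80 t (target 48.80 t)
  Li2O: 106.6·0.04590 = 4.893 t (target 4.895 t)
Consistency of the glass mass: the batch minus its LOI: 250.0 t (targets for the oxides total 250.0 t; against the stated basis, 250.0 t — rounding explains the deltas).
Summing the batch: Σ batch = 302.4 t; Σ batch·LOI gives LOI loss = 52.47 t; the yield ratio, glass ÷ batch: 82.65%.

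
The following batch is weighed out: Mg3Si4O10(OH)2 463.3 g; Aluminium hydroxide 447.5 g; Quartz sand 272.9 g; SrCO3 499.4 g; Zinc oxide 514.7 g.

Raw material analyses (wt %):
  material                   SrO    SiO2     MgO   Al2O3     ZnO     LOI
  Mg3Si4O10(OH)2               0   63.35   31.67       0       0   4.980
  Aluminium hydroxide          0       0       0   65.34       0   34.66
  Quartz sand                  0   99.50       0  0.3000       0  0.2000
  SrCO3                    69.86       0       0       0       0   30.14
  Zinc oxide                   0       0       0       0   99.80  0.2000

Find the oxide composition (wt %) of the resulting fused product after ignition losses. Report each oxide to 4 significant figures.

Glass mass = 1868 g (batch 2198 − LOI 330.3).
Composition: SrO 18.68%, SiO2 30.26%, MgO 7.857%, Al2O3 15.70%, ZnO 27.51%

The working math keeps full float precision from start to finish; in-progress results are displayed rounded off to 4 significant figures across the worked steps. Every reported figure receives exactly one rounding. Derived quantities are rebuilt using the weight values for 1868 g of glass at full float precision (five oxide percentages, the yield, the totals, net glass mass, ignition loss), as quoted within the question or the answer.
Per-oxide mass from batch:
  SrO: 499.4·0.6986 = 348.9 g
  SiO2: 463.3·0.6335 + 272.9·0.9950 = 565.0 g
  MgO: 463.3·0.3167 = 146.7 g
  Al2O3: 447.5·0.6534 + 272.9·0.003000 = 293.2 g
  ZnO: 514.7·0.9980 = 513.7 g
LOI: 463.3·0.04980 + 447.5·0.3466 + 272.9·0.002000 + 499.4·0.3014 + 514.7·0.002000 = 330.3 g
batch − LOI leaves glass = 2198 − 330.3 = 1868 g (the oxide masses sum to this)
wt % = oxide mass / glass mass × 100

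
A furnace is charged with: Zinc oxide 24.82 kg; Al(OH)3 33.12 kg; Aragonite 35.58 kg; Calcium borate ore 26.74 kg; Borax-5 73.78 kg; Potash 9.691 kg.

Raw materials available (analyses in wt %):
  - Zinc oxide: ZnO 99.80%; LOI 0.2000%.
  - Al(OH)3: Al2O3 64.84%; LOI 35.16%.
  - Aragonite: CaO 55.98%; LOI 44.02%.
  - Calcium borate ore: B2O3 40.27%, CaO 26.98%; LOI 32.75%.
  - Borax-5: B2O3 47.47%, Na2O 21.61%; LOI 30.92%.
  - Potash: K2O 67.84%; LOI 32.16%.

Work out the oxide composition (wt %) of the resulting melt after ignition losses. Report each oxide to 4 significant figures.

Glass mass = 141.7 kg (batch 203.7 − LOI 62.04).
Composition: B2O3 32.32%, Na2O 11.25%, CaO 19.15%, Al2O3 15.16%, ZnO 17.48%, K2O 4.640%

Rounding to 4 significant digits extends to each intermediate as printed. All internal work maintains full float precision at all times — a single rounding produces each reported figure. All derived quantities are recomputed from the batch weights at 141.7 kg of glass in full precision (net glass mass, yield, LOI, six oxide percentages, totals) precisely as stated by the question or the answer.
Oxide-by-oxide delivered mass:
  B2O3: 26.74·0.4027 + 73.78·0.4747 = 45.79 kg
  Na2O: 73.78·0.2161 = 15.94 kg
  CaO: 35.58·0.5598 + 26.74·0.2698 = 27.13 kg
  Al2O3: 33.12·0.6484 = 21.48 kg
  ZnO: 24.82·0.9980 = 24.77 kg
  K2O: 9.691·0.6784 = 6.574 kg
LOI: 24.82·0.002000 + 33.12·0.3516 + 35.58·0.4402 + 26.74·0.3275 + 73.78·0.3092 + 9.691·0.3216 = 62.04 kg
Glass mass = batch − LOI = 203.7 − 62.04 = 141.7 kg (the oxide masses sum to this)
oxide / glass × 100 gives the wt %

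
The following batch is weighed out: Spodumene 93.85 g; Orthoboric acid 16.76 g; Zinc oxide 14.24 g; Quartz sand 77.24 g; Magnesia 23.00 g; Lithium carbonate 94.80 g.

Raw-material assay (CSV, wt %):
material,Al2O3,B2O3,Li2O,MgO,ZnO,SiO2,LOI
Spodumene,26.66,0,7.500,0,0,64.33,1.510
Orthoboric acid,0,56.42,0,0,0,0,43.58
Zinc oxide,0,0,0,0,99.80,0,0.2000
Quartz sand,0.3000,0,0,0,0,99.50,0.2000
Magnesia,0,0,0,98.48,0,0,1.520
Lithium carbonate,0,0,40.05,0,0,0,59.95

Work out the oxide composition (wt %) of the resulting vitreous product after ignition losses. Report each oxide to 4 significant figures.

Glass mass = 253.8 g (batch 319.9 − LOI 66.09).
Composition: Al2O3 9.949%, B2O3 3.726%, Li2O 17.73%, MgO 8.924%, ZnO 5.599%, SiO2 54.07%

Intermediates appear rounded to 4 significant digits when written out. Each numeric step carries full precision in all steps — every reported figure is rounded just once — derived quantities are computed from the weighed amounts at 253.8 g of glass in exact precision (the totals, ignition loss, the yield, the six compositions, glass mass) as set out in either problem or answer.
Delivered oxide masses:
  Al2O3: 93.85·0.2666 + 77.24·0.003000 = 25.25 g
  B2O3: 16.76·0.5642 = 9.456 g
  Li2O: 93.85·0.07500 + 94.80·0.4005 = 45.01 g
  MgO: 23.00·0.9848 = 22.65 g
  ZnO: 14.24·0.9980 = 14.21 g
  SiO2: 93.85·0.6433 + 77.24·0.9950 = 137.2 g
LOI: 93.85·0.01510 + 16.76·0.4358 + 14.24·0.002000 + 77.24·0.002000 + 23.00·0.01520 + 94.80·0.5995 = 66.09 g
Glass mass = batch − LOI = 319.9 − 66.09 = 253.8 g (the oxide masses sum to this)
oxide / glass × 100 gives the wt %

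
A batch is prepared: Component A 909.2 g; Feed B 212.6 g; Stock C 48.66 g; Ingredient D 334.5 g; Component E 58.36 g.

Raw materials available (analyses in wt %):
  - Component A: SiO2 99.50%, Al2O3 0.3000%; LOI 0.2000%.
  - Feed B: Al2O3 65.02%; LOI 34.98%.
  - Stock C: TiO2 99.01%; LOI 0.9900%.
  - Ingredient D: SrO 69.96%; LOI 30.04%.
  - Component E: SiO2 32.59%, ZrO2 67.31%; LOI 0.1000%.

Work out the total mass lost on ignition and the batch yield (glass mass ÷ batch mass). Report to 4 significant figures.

Every computation maintains exact precision throughout. The intermediate values appear with 4-significant-figure rounding across the worked steps. Every reported number takes just one rounding — all derived quantities are recomputed in full float precision (net glass mass, the totals, the yield, the five compositions, ignition loss) starting from the weights for 1386 g of glass, as quoted within the problem or the answer.
Per-material ignition loss:
  Component A: 909.2 × 0.002000 = 1.818 g
  Feed B: 212.6 × 0.3498 = 74.37 g
  Stock C: 48.66 × 0.009900 = 0.4817 g
  Ingredient D: 334.5 × 0.3004 = 100.5 g
  Component E: 58.36 × 0.001000 = 0.05836 g
Total LOI = 177.2 g
Glass = batch − LOI = 1563 − 177.2 = 1386 g

LOI loss = 177.2 g; glass = 1386 g; yield = 88.66%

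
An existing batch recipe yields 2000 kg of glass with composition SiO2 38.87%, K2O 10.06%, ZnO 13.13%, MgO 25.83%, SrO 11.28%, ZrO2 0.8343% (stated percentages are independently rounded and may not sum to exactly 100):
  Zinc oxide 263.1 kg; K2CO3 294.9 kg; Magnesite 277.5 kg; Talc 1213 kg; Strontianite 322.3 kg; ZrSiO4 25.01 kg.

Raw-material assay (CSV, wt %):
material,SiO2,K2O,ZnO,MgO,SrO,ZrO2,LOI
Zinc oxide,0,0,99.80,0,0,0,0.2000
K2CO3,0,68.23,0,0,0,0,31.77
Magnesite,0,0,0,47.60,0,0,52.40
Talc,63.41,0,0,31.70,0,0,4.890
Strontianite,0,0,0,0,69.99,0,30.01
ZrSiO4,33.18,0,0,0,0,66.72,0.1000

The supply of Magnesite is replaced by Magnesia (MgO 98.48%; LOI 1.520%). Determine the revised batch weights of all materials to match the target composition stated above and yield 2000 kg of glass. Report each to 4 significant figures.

Revised batch per 2000 kg glass:
  Zinc oxide: 263.1 kg
  K2CO3: 294.9 kg
  Magnesia: 134.1 kg
  Talc: 1213 kg
  Strontianite: 322.3 kg
  ZrSiO4: 25.01 kg
Total batch = 2252 kg; LOI loss = 252.3 kg

In-progress results are displayed rounded to four significant figures in the working — the working math holds full float precision in all steps — each reported result is rounded exactly once; all derived quantities are re-derived in exact precision (totals, the yield, the six compositions, ignition loss, glass mass) from the weighed amounts per 2000 kg of glass exactly as shown in either problem or answer.
The oxide mass targets at 2000 kg glass:
  SiO2: 38.87% × 2000 = 777.4 kg
  K2O: 10.06% × 2000 = 201.2 kg
  ZnO: 13.13% × 2000 = 262.6 kg
  MgO: 25.83% × 2000 = 516.6 kg
  SrO: 11.28% × 2000 = 225.6 kg
  ZrO2: 0.8343% × 2000 = 16.69 kg
Oxide-by-oxide audit given the weights on record, versus the basis set out (sum by sum, the targets are met modulo rounding of the values):
  SiO2: 1213·0.6341 + 25.01·0.3318 = 777.5 kg (target 777.4 kg)
  K2O: 294.9·0.6823 = 201.2 kg (target 201.2 kg)
  ZnO: 263.1·0.9980 = 262.6 kg (target 262.6 kg)
  MgO: 134.1·0.9848 + 1213·0.3170 = 516.6 kg (target 516.6 kg)
  SrO: 322.3·0.6999 = 225.6 kg (target 225.6 kg)
  ZrO2: 25.01·0.6672 = 16.69 kg (target 16.69 kg)
Glass-mass bookkeeping: total charge less LOI = 2000 kg (the Σ of target masses is 2000 kg; basis as stated: 2000 kg — rounding explains the deltas).
Batch total: Σ batch = 2252 kg; ignition loss, Σ(batch × LOI) = 252.3 kg; yield, glass over the total, = 88.80%.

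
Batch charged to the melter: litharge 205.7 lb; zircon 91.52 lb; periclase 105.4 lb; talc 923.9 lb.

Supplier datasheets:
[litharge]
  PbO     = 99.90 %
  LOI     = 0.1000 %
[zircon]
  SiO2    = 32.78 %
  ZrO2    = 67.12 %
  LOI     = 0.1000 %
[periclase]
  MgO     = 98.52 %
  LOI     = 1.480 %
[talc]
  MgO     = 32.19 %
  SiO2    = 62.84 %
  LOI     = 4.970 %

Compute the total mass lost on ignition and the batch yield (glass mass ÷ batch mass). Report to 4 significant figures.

LOI loss = 47.77 lb; glass = 1279 lb; yield = 96.40%

Each numeric step holds full precision throughout — working values are displayed, with 4-significant-figure rounding, across the worked steps; each reported number takes a single rounding — all derived quantities are rebuilt in full precision (yield, totals, glass mass, the four compositions, LOI) from the weighed amounts at 1279 lb of glass, as written in the problem or the answer.
Material-by-material LOI:
  litharge: 205.7 × 0.001000 = 0.2057 lb
  zircon: 91.52 × 0.001000 = 0.09152 lb
  periclase: 105.4 × 0.01480 = 1.560 lb
  talc: 923.9 × 0.04970 = 45.92 lb
Total LOI = 47.77 lb
Glass = batch − LOI = 1327 − 47.77 = 1279 lb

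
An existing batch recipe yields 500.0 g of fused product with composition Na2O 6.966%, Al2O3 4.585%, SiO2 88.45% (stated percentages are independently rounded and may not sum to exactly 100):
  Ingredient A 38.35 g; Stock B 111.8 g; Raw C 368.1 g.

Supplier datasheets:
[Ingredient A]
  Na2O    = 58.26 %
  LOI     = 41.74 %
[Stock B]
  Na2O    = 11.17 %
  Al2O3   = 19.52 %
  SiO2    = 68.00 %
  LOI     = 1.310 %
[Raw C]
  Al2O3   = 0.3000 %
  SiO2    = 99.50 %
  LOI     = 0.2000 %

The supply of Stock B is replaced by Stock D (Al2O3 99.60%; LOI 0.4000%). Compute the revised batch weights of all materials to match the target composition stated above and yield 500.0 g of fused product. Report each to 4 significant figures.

Revised batch per 500.0 g fused product:
  Ingredient A: 59.78 g
  Stock D: 21.68 g
  Raw C: 444.5 g
Total batch = 526.0 g; LOI loss = 25.93 g

Values along the way are rounded to four significant digits wherever printed. Each numeric step maintains full float precision in every operation — every reported number includes exactly one rounding; the derived quantities (yield, glass mass, the three compositions, the totals, LOI) are computed in full float precision using the weight values at 500.0 g of glass as they appear in either problem or answer.
Target oxide masses per 500.0 g fused product:
  Na2O: 6.966% × 500.0 = 34.83 g
  Al2O3: 4.585% × 500.0 = 22.92 g
  SiO2: 88.45% × 500.0 = 442.2 g
Sums-versus-targets review on the weights just shown, against the basis in use (every target is met by its sum exact up to rounding of places):
  Na2O: 59.78·0.5826 = 34.83 g (target 34.83 g)
  Al2O3: 21.68·0.9960 + 444.5·0.003000 = 22.93 g (target 22.92 g)
  SiO2: 444.5·0.9950 = 442.3 g (target 442.2 g)
Glass mass check: net batch after ignition = 500.0 g (summing oxide targets gives 500.0 g; stated basis 500.0 g — any gap is answer rounding).
Batch grand total — Σ batch = 526.0 g; LOI removed, Σ of batch·LOI: 25.93 g; glass ÷ batch gives a yield of 95.07%.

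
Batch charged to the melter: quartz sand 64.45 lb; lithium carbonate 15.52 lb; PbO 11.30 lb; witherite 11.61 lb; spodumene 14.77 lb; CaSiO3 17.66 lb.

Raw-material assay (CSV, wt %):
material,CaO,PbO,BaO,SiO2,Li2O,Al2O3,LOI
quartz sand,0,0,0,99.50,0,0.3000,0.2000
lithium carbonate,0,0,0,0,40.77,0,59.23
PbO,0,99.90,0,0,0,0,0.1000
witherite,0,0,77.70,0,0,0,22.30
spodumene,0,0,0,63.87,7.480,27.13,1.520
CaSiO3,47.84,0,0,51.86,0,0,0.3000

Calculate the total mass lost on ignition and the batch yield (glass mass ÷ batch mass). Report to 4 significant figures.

LOI loss = 12.20 lb; glass = 123.1 lb; yield = 90.98%

The intermediate values are printed rounded off to 4 significant figures when written out. All arithmetic holds full float precision all the way through. Every reported number carries a single rounding. All derived quantities (totals, glass mass, the yield, the six compositions, LOI) are recomputed from the batch weights for 123.1 lb of glass in full float precision, as set out in either problem or answer.
Ignition loss by material:
  quartz sand: 64.45 × 0.002000 = 0.1289 lb
  lithium carbonate: 15.52 × 0.5923 = 9.192 lb
  PbO: 11.30 × 0.001000 = 0.01130 lb
  witherite: 11.61 × 0.2230 = 2.589 lb
  spodumene: 14.77 × 0.01520 = 0.2245 lb
  CaSiO3: 17.66 × 0.003000 = 0.05298 lb
Total LOI = 12.20 lb
Glass = batch − LOI = 135.3 − 12.20 = 123.1 lb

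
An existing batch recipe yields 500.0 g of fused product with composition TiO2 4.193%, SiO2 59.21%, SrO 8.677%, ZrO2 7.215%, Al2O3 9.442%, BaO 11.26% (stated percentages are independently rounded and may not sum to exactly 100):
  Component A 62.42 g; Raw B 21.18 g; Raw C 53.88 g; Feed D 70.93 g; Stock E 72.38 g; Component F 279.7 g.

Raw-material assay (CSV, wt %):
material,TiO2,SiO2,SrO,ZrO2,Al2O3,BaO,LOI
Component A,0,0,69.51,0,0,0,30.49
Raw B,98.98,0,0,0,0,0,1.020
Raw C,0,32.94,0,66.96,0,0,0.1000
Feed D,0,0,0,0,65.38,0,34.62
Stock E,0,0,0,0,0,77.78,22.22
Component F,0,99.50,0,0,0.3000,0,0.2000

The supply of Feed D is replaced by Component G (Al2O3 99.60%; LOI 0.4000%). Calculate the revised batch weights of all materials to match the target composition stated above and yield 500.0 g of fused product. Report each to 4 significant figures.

Revised batch per 500.0 g fused product:
  Component A: 62.42 g
  Raw B: 21.18 g
  Raw C: 53.88 g
  Component G: 46.56 g
  Stock E: 72.38 g
  Component F: 279.7 g
Total batch = 536.1 g; LOI loss = 36.13 g

Each numeric step maintains full precision in every operation — in-progress results are displayed (rounded to four significant digits) within the worked lines — a single rounding completes each reported figure — derived quantities (totals, the yield, the six compositions, net glass mass, ignition loss) are re-derived at full precision from the weighed amounts on 500.0 g of glass as given in either problem or answer.
The oxide mass targets at 500.0 g fused product:
  TiO2: 4.193% × 500.0 = 20.96 g
  SiO2: 59.21% × 500.0 = 296.0 g
  SrO: 8.677% × 500.0 = 43.38 g
  ZrO2: 7.215% × 500.0 = 36.08 g
  Al2O3: 9.442% × 500.0 = 47.21 g
  BaO: 11.26% × 500.0 = 56.30 g
Per-oxide balance check with the batch weights as given, against the basis in use (sum by sum, the targets are met modulo rounding of the values):
  TiO2: 21.18·0.9898 = 20.96 g (target 20.96 g)
  SiO2: 53.88·0.3294 + 279.7·0.9950 = 296.0 g (target 296.0 g)
  SrO: 62.42·0.6951 = 43.39 g (target 43.38 g)
  ZrO2: 53.88·0.6696 = 36.08 g (target 36.08 g)
  Al2O3: 46.56·0.9960 + 279.7·0.003000 = 47.21 g (target 47.21 g)
  BaO: 72.38·0.7778 = 56.30 g (target 56.30 g)
Glass-mass closure: net batch after ignition = 500.0 g (summing oxide targets gives 500.0 g; with the basis standing at 500.0 g — deltas are rounding alone).
Whole-batch sum: Σ batch = 536.1 g; loss to ignition Σ batch·LOI = 36.13 g; glass ÷ batch gives a yield of 93.26%.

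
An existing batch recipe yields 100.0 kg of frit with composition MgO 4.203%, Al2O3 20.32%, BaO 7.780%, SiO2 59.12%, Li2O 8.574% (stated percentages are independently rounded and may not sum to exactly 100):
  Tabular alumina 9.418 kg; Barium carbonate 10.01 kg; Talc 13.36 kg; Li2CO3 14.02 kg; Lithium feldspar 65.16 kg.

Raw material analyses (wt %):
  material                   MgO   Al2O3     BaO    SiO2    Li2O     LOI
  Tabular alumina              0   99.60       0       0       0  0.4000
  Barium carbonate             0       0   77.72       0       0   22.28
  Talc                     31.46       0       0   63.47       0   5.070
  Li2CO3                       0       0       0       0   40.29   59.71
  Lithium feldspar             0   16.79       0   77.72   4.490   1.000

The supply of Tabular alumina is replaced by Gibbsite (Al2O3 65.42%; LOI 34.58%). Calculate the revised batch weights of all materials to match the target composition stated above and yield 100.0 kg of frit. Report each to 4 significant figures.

All arithmetic holds full float precision at all times — intermediates are shown rounded to four significant digits between the steps; a single rounding produces every reported result — the derived quantities, which include glass mass, the totals, the five compositions, yield, ignition loss, are carried at exact precision, as written in problem or answer, starting from the weights per 100.0 kg of glass.
Oxide mass targets, per 100.0 kg frit:
  MgO: 4.203% × 100.0 = 4.203 kg
  Al2O3: 20.32% × 100.0 = 20.32 kg
  BaO: 7.780% × 100.0 = 7.780 kg
  SiO2: 59.12% × 100.0 = 59.12 kg
  Li2O: 8.574% × 100.0 = 8.574 kg
Mass-balance tally per oxide with the batch weights as given, relative to the basis at hand (target by target, the sums agree up to rounding of the answer):
  MgO: 13.36·0.3146 = 4.203 kg (target 4.203 kg)
  Al2O3: 14.34·0.6542 + 65.16·0.1679 = 20.32 kg (target 20.32 kg)
  BaO: 10.01·0.7772 = 7.780 kg (target 7.780 kg)
  SiO2: 13.36·0.6347 + 65.16·0.7772 = 59.12 kg (target 59.12 kg)
  Li2O: 14.02·0.4029 + 65.16·0.04490 = 8.574 kg (target 8.574 kg)
Glass-mass closure: whole batch net of LOI = 100.0 kg (oxide target masses add up to 100.0 kg; against the stated basis, 100.0 kg — any gap is answer rounding).
Adding the batch up: Σ batch = 116.9 kg; Σ batch·LOI gives LOI loss = 16.89 kg; as yield: glass ÷ batch → 85.55%.

Revised batch per 100.0 kg frit:
  Gibbsite: 14.34 kg
  Barium carbonate: 10.01 kg
  Talc: 13.36 kg
  Li2CO3: 14.02 kg
  Lithium feldspar: 65.16 kg
Total batch = 116.9 kg; LOI loss = 16.89 kg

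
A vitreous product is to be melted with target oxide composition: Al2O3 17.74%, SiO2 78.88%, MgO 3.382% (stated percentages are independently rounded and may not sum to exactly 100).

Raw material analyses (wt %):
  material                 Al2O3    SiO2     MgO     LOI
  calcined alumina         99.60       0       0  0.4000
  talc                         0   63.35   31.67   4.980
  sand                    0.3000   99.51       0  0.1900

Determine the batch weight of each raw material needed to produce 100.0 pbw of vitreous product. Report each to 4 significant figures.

All arithmetic carries full float precision from first step to last — working values appear rounded to four significant figures between the steps — every reported value is rounded only once; derived quantities are rebuilt at full float precision (the totals, three oxide percentages, the yield, LOI, glass mass) from the weighed amounts for 100.0 pbw of glass exactly as shown in the question or the answer.
The oxide mass targets at 100.0 pbw vitreous product:
  Al2O3: 17.74% × 100.0 = 17.74 pbw
  SiO2: 78.88% × 100.0 = 78.88 pbw
  MgO: 3.382% × 100.0 = 3.382 pbw
A balance pass over the oxides, from the weights as reported, versus the basis set out (every target is met by its sum given rounding of the digits):
  Al2O3: 17.59·0.9960 + 72.47·0.003000 = 17.74 pbw (target 17.74 pbw)
  SiO2: 10.68·0.6335 + 72.47·0.9951 = 78.88 pbw (target 78.88 pbw)
  MgO: 10.68·0.3167 = 3.382 pbw (target 3.382 pbw)
The glass-mass cross-check: batch Σ − ignition loss = 100.0 pbw (summing oxide targets gives 100.0 pbw; basis as stated: 100.0 pbw — any gap is answer rounding).
Total batch = Σ batch = 100.7 pbw; loss to ignition Σ batch·LOI = 0.7399 pbw; yield: glass divided by total = 99.27%.

Batch per 100.0 pbw vitreous product:
  calcined alumina: 17.59 pbw
  talc: 10.68 pbw
  sand: 72.47 pbw
Total batch = 100.7 pbw; LOI loss = 0.7399 pbw; yield = 99.27%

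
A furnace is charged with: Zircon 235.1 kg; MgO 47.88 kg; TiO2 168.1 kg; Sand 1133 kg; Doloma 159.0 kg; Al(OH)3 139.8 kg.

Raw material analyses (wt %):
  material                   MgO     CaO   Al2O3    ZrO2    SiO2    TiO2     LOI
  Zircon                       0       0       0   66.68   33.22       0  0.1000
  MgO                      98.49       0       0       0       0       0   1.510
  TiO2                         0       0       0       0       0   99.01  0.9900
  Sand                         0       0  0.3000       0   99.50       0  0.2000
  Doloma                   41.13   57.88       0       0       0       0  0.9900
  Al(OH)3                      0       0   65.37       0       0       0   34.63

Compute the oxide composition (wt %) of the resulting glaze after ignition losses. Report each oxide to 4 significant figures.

Glass mass = 1828 kg (batch 1883 − LOI 54.88).
Composition: MgO 6.157%, CaO 5.034%, Al2O3 5.185%, ZrO2 8.576%, SiO2 65.94%, TiO2 9.105%

Intermediates are printed, with 4-significant-digit rounding, across the worked steps. Each numeric step runs at exact precision at all times — every reported figure is rounded once only. Derived quantities, which include the yield, the totals, the six compositions, glass mass, LOI, are carried at exact precision, as written in question or answer, using the weight values per 1828 kg of glass.
Oxide masses out of the charge:
  MgO: 47.88·0.9849 + 159.0·0.4113 = 112.6 kg
  CaO: 159.0·0.5788 = 92.03 kg
  Al2O3: 1133·0.003000 + 139.8·0.6537 = 94.79 kg
  ZrO2: 235.1·0.6668 = 156.8 kg
  SiO2: 235.1·0.3322 + 1133·0.9950 = 1205 kg
  TiO2: 168.1·0.9901 = 166.4 kg
LOI: 235.1·0.001000 + 47.88·0.01510 + 168.1·0.009900 + 1133·0.002000 + 159.0·0.009900 + 139.8·0.3463 = 54.88 kg
batch − LOI leaves glass = 1883 − 54.88 = 1828 kg (= the summed oxide contributions)
wt % = 100 × oxide mass / glass mass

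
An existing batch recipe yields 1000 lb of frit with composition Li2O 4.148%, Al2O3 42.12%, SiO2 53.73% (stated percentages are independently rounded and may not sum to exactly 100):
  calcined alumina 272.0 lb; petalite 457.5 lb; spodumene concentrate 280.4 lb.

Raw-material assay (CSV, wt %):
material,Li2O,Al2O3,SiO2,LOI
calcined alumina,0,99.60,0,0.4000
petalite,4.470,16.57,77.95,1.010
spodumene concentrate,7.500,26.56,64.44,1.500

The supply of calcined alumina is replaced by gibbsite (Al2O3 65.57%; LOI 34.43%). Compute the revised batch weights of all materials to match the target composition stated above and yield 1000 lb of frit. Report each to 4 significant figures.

All arithmetic keeps full float precision at every stage — mid-chain values are displayed rounded to four significant figures. Every reported value includes exactly one rounding; the derived quantities (totals, three oxide percentages, glass mass, ignition loss, yield) are recomputed from the weighed amounts on 1000 lb of glass at full precision as set out in question or answer.
Oxide mass targets, per 1000 lb frit:
  Li2O: 4.148% × 1000 = 41.48 lb
  Al2O3: 42.12% × 1000 = 421.2 lb
  SiO2: 53.73% × 1000 = 537.3 lb
Verifying the oxide balance working from each reported weight, relative to the basis at hand (summed amounts equal target values within answer rounding):
  Li2O: 457.5·0.04470 + 280.4·0.07500 = 41.48 lb (target 41.48 lb)
  Al2O3: 413.2·0.6557 + 457.5·0.1657 + 280.4·0.2656 = 421.2 lb (target 421.2 lb)
  SiO2: 457.5·0.7795 + 280.4·0.6444 = 537.3 lb (target 537.3 lb)
Auditing the glass mass value: total batch − LOI = 1000 lb (the Σ of target masses is 1000 lb; basis as stated: 1000 lb — rounding explains the deltas).
Batch grand total — Σ batch = 1151 lb; loss to ignition Σ batch·LOI = 151.1 lb; the yield ratio, glass ÷ batch: 86.87%.

Revised batch per 1000 lb frit:
  gibbsite: 413.2 lb
  petalite: 457.5 lb
  spodumene concentrate: 280.4 lb
Total batch = 1151 lb; LOI loss = 151.1 lb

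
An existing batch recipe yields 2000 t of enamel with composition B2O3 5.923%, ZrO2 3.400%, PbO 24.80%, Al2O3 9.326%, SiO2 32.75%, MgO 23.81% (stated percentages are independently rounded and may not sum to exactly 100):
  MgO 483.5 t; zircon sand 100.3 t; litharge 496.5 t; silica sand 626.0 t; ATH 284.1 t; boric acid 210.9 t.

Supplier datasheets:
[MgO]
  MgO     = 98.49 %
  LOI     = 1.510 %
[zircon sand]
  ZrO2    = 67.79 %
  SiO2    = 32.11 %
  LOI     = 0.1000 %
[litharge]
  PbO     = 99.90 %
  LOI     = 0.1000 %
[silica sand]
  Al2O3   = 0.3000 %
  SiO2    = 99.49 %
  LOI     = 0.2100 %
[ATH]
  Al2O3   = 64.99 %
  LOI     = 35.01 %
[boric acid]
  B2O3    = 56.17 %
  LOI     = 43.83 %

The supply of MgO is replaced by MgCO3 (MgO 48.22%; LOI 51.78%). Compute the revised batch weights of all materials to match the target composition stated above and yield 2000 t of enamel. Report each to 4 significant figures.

Revised batch per 2000 t enamel:
  MgCO3: 987.6 t
  zircon sand: 100.3 t
  litharge: 496.5 t
  silica sand: 626.0 t
  ATH: 284.1 t
  boric acid: 210.9 t
Total batch = 2705 t; LOI loss = 705.2 t

Working values appear rounded to four significant figures in the working; every computation carries full float precision at each step. Each reported value is rounded just once; the derived quantities (six oxide percentages, LOI, totals, the yield, net glass mass) are rebuilt starting from the weights per 2000 t of glass in full precision as quoted within question or answer.
Oxide mass targets, per 2000 t enamel:
  B2O3: 5.923% × 2000 = 118.5 t
  ZrO2: 3.400% × 2000 = 68.00 t
  PbO: 24.80% × 2000 = 496.0 t
  Al2O3: 9.326% × 2000 = 186.5 t
  SiO2: 32.75% × 2000 = 655.0 t
  MgO: 23.81% × 2000 = 476.2 t
A balance pass over the oxides, from the weights as reported, relative to the basis at hand (summed amounts equal target values given rounding of the digits):
  B2O3: 210.9·0.5617 = 118.5 t (target 118.5 t)
  ZrO2: 100.3·0.6779 = 67.99 t (target 68.00 t)
  PbO: 496.5·0.9990 = 496.0 t (target 496.0 t)
  Al2O3: 626.0·0.003000 + 284.1·0.6499 = 186.5 t (target 186.5 t)
  SiO2: 100.3·0.3211 + 626.0·0.9949 = 655.0 t (target 655.0 t)
  MgO: 987.6·0.4822 = 476.2 t (target 476.2 t)
The glass-mass cross-check: net batch after ignition = 2000 t (oxide target masses add up to 2000 t; versus the stated basis of 2000 t — deltas are rounding alone).
Whole-batch sum: Σ batch = 2705 t; loss to ignition Σ batch·LOI = 705.2 t; as yield: glass ÷ batch → 73.93%.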